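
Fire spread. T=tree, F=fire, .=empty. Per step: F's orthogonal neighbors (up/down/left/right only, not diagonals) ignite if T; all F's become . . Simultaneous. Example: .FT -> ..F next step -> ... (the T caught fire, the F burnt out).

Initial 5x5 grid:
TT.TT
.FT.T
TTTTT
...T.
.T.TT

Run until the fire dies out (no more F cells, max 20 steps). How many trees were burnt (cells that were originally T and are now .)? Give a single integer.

Answer: 14

Derivation:
Step 1: +3 fires, +1 burnt (F count now 3)
Step 2: +3 fires, +3 burnt (F count now 3)
Step 3: +1 fires, +3 burnt (F count now 1)
Step 4: +2 fires, +1 burnt (F count now 2)
Step 5: +2 fires, +2 burnt (F count now 2)
Step 6: +2 fires, +2 burnt (F count now 2)
Step 7: +1 fires, +2 burnt (F count now 1)
Step 8: +0 fires, +1 burnt (F count now 0)
Fire out after step 8
Initially T: 15, now '.': 24
Total burnt (originally-T cells now '.'): 14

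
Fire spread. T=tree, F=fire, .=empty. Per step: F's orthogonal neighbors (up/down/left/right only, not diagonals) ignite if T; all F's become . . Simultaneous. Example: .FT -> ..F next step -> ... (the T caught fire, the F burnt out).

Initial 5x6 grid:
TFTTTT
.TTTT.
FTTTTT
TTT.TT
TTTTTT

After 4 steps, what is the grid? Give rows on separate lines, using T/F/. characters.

Step 1: 5 trees catch fire, 2 burn out
  F.FTTT
  .FTTT.
  .FTTTT
  FTT.TT
  TTTTTT
Step 2: 5 trees catch fire, 5 burn out
  ...FTT
  ..FTT.
  ..FTTT
  .FT.TT
  FTTTTT
Step 3: 5 trees catch fire, 5 burn out
  ....FT
  ...FT.
  ...FTT
  ..F.TT
  .FTTTT
Step 4: 4 trees catch fire, 5 burn out
  .....F
  ....F.
  ....FT
  ....TT
  ..FTTT

.....F
....F.
....FT
....TT
..FTTT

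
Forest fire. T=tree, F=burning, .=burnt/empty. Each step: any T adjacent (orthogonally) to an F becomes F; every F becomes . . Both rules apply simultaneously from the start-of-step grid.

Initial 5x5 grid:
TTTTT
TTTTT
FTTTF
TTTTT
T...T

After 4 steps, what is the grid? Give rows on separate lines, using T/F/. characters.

Step 1: 6 trees catch fire, 2 burn out
  TTTTT
  FTTTF
  .FTF.
  FTTTF
  T...T
Step 2: 9 trees catch fire, 6 burn out
  FTTTF
  .FTF.
  ..F..
  .FTF.
  F...F
Step 3: 4 trees catch fire, 9 burn out
  .FTF.
  ..F..
  .....
  ..F..
  .....
Step 4: 1 trees catch fire, 4 burn out
  ..F..
  .....
  .....
  .....
  .....

..F..
.....
.....
.....
.....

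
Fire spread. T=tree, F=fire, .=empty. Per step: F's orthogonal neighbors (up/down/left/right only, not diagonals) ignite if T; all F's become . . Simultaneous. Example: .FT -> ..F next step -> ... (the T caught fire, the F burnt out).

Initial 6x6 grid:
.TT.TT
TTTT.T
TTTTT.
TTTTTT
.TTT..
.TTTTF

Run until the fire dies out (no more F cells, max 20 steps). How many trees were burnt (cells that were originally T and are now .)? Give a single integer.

Answer: 24

Derivation:
Step 1: +1 fires, +1 burnt (F count now 1)
Step 2: +1 fires, +1 burnt (F count now 1)
Step 3: +2 fires, +1 burnt (F count now 2)
Step 4: +3 fires, +2 burnt (F count now 3)
Step 5: +4 fires, +3 burnt (F count now 4)
Step 6: +5 fires, +4 burnt (F count now 5)
Step 7: +3 fires, +5 burnt (F count now 3)
Step 8: +3 fires, +3 burnt (F count now 3)
Step 9: +2 fires, +3 burnt (F count now 2)
Step 10: +0 fires, +2 burnt (F count now 0)
Fire out after step 10
Initially T: 27, now '.': 33
Total burnt (originally-T cells now '.'): 24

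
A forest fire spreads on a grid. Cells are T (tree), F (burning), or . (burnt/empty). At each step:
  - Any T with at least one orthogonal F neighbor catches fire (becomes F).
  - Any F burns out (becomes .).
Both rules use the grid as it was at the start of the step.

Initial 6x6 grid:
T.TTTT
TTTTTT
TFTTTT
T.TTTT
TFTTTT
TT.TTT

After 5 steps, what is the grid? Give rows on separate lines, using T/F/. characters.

Step 1: 6 trees catch fire, 2 burn out
  T.TTTT
  TFTTTT
  F.FTTT
  T.TTTT
  F.FTTT
  TF.TTT
Step 2: 7 trees catch fire, 6 burn out
  T.TTTT
  F.FTTT
  ...FTT
  F.FTTT
  ...FTT
  F..TTT
Step 3: 7 trees catch fire, 7 burn out
  F.FTTT
  ...FTT
  ....FT
  ...FTT
  ....FT
  ...FTT
Step 4: 6 trees catch fire, 7 burn out
  ...FTT
  ....FT
  .....F
  ....FT
  .....F
  ....FT
Step 5: 4 trees catch fire, 6 burn out
  ....FT
  .....F
  ......
  .....F
  ......
  .....F

....FT
.....F
......
.....F
......
.....F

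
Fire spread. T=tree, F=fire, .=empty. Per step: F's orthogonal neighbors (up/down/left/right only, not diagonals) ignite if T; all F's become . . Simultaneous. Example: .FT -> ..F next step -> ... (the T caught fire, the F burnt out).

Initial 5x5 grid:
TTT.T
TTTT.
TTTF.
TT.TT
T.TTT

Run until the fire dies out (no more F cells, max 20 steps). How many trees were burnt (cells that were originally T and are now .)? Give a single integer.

Answer: 18

Derivation:
Step 1: +3 fires, +1 burnt (F count now 3)
Step 2: +4 fires, +3 burnt (F count now 4)
Step 3: +6 fires, +4 burnt (F count now 6)
Step 4: +3 fires, +6 burnt (F count now 3)
Step 5: +2 fires, +3 burnt (F count now 2)
Step 6: +0 fires, +2 burnt (F count now 0)
Fire out after step 6
Initially T: 19, now '.': 24
Total burnt (originally-T cells now '.'): 18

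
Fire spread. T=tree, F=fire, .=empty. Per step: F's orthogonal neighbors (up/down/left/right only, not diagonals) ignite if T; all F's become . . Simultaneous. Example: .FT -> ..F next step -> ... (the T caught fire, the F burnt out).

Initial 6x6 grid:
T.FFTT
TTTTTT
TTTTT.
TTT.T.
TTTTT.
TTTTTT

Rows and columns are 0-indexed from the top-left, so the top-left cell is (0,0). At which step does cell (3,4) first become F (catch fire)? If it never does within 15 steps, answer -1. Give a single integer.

Step 1: cell (3,4)='T' (+3 fires, +2 burnt)
Step 2: cell (3,4)='T' (+5 fires, +3 burnt)
Step 3: cell (3,4)='T' (+5 fires, +5 burnt)
Step 4: cell (3,4)='F' (+5 fires, +5 burnt)
  -> target ignites at step 4
Step 5: cell (3,4)='.' (+5 fires, +5 burnt)
Step 6: cell (3,4)='.' (+4 fires, +5 burnt)
Step 7: cell (3,4)='.' (+2 fires, +4 burnt)
Step 8: cell (3,4)='.' (+0 fires, +2 burnt)
  fire out at step 8

4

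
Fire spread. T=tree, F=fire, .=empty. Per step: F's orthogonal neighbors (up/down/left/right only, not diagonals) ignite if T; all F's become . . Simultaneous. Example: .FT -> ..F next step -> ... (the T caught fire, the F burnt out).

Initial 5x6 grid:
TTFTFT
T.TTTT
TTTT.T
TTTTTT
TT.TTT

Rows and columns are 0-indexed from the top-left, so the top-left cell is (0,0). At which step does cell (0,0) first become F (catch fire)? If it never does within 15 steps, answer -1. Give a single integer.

Step 1: cell (0,0)='T' (+5 fires, +2 burnt)
Step 2: cell (0,0)='F' (+4 fires, +5 burnt)
  -> target ignites at step 2
Step 3: cell (0,0)='.' (+5 fires, +4 burnt)
Step 4: cell (0,0)='.' (+4 fires, +5 burnt)
Step 5: cell (0,0)='.' (+5 fires, +4 burnt)
Step 6: cell (0,0)='.' (+2 fires, +5 burnt)
Step 7: cell (0,0)='.' (+0 fires, +2 burnt)
  fire out at step 7

2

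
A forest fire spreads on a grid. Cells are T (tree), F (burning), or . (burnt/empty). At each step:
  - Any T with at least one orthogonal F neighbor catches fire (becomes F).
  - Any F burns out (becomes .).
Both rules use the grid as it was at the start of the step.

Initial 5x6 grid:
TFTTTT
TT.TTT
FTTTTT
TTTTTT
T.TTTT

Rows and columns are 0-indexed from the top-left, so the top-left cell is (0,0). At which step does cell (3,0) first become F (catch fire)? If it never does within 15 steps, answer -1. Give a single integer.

Step 1: cell (3,0)='F' (+6 fires, +2 burnt)
  -> target ignites at step 1
Step 2: cell (3,0)='.' (+4 fires, +6 burnt)
Step 3: cell (3,0)='.' (+4 fires, +4 burnt)
Step 4: cell (3,0)='.' (+5 fires, +4 burnt)
Step 5: cell (3,0)='.' (+4 fires, +5 burnt)
Step 6: cell (3,0)='.' (+2 fires, +4 burnt)
Step 7: cell (3,0)='.' (+1 fires, +2 burnt)
Step 8: cell (3,0)='.' (+0 fires, +1 burnt)
  fire out at step 8

1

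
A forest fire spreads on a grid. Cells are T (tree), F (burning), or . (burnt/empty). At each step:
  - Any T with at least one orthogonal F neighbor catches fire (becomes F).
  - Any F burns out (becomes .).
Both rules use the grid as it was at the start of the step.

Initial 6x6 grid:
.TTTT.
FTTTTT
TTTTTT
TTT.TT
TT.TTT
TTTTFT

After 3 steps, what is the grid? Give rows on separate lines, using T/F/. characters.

Step 1: 5 trees catch fire, 2 burn out
  .TTTT.
  .FTTTT
  FTTTTT
  TTT.TT
  TT.TFT
  TTTF.F
Step 2: 8 trees catch fire, 5 burn out
  .FTTT.
  ..FTTT
  .FTTTT
  FTT.FT
  TT.F.F
  TTF...
Step 3: 8 trees catch fire, 8 burn out
  ..FTT.
  ...FTT
  ..FTFT
  .FT..F
  FT....
  TF....

..FTT.
...FTT
..FTFT
.FT..F
FT....
TF....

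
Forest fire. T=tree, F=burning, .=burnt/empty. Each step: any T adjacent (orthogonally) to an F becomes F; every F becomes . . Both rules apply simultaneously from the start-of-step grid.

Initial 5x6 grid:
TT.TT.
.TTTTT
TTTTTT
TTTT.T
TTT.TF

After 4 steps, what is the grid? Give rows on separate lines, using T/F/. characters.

Step 1: 2 trees catch fire, 1 burn out
  TT.TT.
  .TTTTT
  TTTTTT
  TTTT.F
  TTT.F.
Step 2: 1 trees catch fire, 2 burn out
  TT.TT.
  .TTTTT
  TTTTTF
  TTTT..
  TTT...
Step 3: 2 trees catch fire, 1 burn out
  TT.TT.
  .TTTTF
  TTTTF.
  TTTT..
  TTT...
Step 4: 2 trees catch fire, 2 burn out
  TT.TT.
  .TTTF.
  TTTF..
  TTTT..
  TTT...

TT.TT.
.TTTF.
TTTF..
TTTT..
TTT...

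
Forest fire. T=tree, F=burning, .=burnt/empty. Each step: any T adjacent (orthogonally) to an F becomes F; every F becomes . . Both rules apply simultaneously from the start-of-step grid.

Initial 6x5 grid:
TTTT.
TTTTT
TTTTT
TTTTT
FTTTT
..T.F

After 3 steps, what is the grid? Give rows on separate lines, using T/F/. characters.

Step 1: 3 trees catch fire, 2 burn out
  TTTT.
  TTTTT
  TTTTT
  FTTTT
  .FTTF
  ..T..
Step 2: 5 trees catch fire, 3 burn out
  TTTT.
  TTTTT
  FTTTT
  .FTTF
  ..FF.
  ..T..
Step 3: 6 trees catch fire, 5 burn out
  TTTT.
  FTTTT
  .FTTF
  ..FF.
  .....
  ..F..

TTTT.
FTTTT
.FTTF
..FF.
.....
..F..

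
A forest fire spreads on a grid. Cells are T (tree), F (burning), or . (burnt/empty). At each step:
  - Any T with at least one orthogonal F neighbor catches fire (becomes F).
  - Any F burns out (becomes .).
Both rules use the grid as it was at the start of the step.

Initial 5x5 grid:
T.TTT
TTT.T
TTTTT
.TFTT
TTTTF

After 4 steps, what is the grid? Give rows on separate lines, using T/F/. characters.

Step 1: 6 trees catch fire, 2 burn out
  T.TTT
  TTT.T
  TTFTT
  .F.FF
  TTFF.
Step 2: 5 trees catch fire, 6 burn out
  T.TTT
  TTF.T
  TF.FF
  .....
  TF...
Step 3: 5 trees catch fire, 5 burn out
  T.FTT
  TF..F
  F....
  .....
  F....
Step 4: 3 trees catch fire, 5 burn out
  T..FF
  F....
  .....
  .....
  .....

T..FF
F....
.....
.....
.....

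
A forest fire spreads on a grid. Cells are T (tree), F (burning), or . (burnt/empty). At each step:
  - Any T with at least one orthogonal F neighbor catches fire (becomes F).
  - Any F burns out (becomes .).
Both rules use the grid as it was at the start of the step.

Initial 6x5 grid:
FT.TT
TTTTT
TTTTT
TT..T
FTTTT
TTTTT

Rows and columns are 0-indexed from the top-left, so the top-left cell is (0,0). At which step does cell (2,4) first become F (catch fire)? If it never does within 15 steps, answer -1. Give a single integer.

Step 1: cell (2,4)='T' (+5 fires, +2 burnt)
Step 2: cell (2,4)='T' (+5 fires, +5 burnt)
Step 3: cell (2,4)='T' (+4 fires, +5 burnt)
Step 4: cell (2,4)='T' (+4 fires, +4 burnt)
Step 5: cell (2,4)='T' (+5 fires, +4 burnt)
Step 6: cell (2,4)='F' (+2 fires, +5 burnt)
  -> target ignites at step 6
Step 7: cell (2,4)='.' (+0 fires, +2 burnt)
  fire out at step 7

6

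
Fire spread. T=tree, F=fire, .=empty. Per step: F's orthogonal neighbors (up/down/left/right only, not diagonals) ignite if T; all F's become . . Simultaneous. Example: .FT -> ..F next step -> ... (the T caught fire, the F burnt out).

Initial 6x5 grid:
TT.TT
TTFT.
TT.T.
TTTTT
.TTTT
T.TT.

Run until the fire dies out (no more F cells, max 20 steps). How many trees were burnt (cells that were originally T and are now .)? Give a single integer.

Answer: 21

Derivation:
Step 1: +2 fires, +1 burnt (F count now 2)
Step 2: +5 fires, +2 burnt (F count now 5)
Step 3: +5 fires, +5 burnt (F count now 5)
Step 4: +5 fires, +5 burnt (F count now 5)
Step 5: +3 fires, +5 burnt (F count now 3)
Step 6: +1 fires, +3 burnt (F count now 1)
Step 7: +0 fires, +1 burnt (F count now 0)
Fire out after step 7
Initially T: 22, now '.': 29
Total burnt (originally-T cells now '.'): 21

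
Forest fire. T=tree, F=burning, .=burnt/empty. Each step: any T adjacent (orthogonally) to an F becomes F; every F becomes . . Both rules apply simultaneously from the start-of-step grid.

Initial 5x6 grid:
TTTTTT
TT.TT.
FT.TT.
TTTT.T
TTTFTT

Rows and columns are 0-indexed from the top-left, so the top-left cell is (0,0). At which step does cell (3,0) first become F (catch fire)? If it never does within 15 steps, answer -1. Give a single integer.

Step 1: cell (3,0)='F' (+6 fires, +2 burnt)
  -> target ignites at step 1
Step 2: cell (3,0)='.' (+8 fires, +6 burnt)
Step 3: cell (3,0)='.' (+4 fires, +8 burnt)
Step 4: cell (3,0)='.' (+3 fires, +4 burnt)
Step 5: cell (3,0)='.' (+1 fires, +3 burnt)
Step 6: cell (3,0)='.' (+1 fires, +1 burnt)
Step 7: cell (3,0)='.' (+0 fires, +1 burnt)
  fire out at step 7

1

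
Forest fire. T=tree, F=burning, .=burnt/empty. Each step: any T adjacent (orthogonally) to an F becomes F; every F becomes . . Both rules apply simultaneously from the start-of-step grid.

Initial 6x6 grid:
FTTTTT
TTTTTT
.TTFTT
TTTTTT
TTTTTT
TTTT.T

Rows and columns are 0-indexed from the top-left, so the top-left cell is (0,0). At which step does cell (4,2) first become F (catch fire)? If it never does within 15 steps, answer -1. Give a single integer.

Step 1: cell (4,2)='T' (+6 fires, +2 burnt)
Step 2: cell (4,2)='T' (+10 fires, +6 burnt)
Step 3: cell (4,2)='F' (+7 fires, +10 burnt)
  -> target ignites at step 3
Step 4: cell (4,2)='.' (+5 fires, +7 burnt)
Step 5: cell (4,2)='.' (+3 fires, +5 burnt)
Step 6: cell (4,2)='.' (+1 fires, +3 burnt)
Step 7: cell (4,2)='.' (+0 fires, +1 burnt)
  fire out at step 7

3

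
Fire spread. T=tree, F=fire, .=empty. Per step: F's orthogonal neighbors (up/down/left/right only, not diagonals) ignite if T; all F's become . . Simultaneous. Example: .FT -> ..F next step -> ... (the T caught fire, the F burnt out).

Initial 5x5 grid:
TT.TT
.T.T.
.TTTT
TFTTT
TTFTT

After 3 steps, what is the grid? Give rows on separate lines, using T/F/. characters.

Step 1: 5 trees catch fire, 2 burn out
  TT.TT
  .T.T.
  .FTTT
  F.FTT
  TF.FT
Step 2: 5 trees catch fire, 5 burn out
  TT.TT
  .F.T.
  ..FTT
  ...FT
  F...F
Step 3: 3 trees catch fire, 5 burn out
  TF.TT
  ...T.
  ...FT
  ....F
  .....

TF.TT
...T.
...FT
....F
.....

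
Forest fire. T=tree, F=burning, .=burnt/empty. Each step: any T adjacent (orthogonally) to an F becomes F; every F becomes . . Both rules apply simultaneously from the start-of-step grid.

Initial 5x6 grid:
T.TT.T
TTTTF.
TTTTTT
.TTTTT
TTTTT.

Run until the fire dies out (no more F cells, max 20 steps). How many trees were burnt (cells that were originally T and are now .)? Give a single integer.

Answer: 23

Derivation:
Step 1: +2 fires, +1 burnt (F count now 2)
Step 2: +5 fires, +2 burnt (F count now 5)
Step 3: +6 fires, +5 burnt (F count now 6)
Step 4: +4 fires, +6 burnt (F count now 4)
Step 5: +4 fires, +4 burnt (F count now 4)
Step 6: +1 fires, +4 burnt (F count now 1)
Step 7: +1 fires, +1 burnt (F count now 1)
Step 8: +0 fires, +1 burnt (F count now 0)
Fire out after step 8
Initially T: 24, now '.': 29
Total burnt (originally-T cells now '.'): 23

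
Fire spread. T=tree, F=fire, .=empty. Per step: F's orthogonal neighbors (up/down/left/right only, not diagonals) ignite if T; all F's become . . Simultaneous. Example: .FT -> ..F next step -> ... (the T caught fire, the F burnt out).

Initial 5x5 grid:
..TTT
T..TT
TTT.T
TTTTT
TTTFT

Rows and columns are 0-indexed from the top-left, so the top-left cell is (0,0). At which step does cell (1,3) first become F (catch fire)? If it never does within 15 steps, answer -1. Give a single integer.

Step 1: cell (1,3)='T' (+3 fires, +1 burnt)
Step 2: cell (1,3)='T' (+3 fires, +3 burnt)
Step 3: cell (1,3)='T' (+4 fires, +3 burnt)
Step 4: cell (1,3)='T' (+3 fires, +4 burnt)
Step 5: cell (1,3)='F' (+3 fires, +3 burnt)
  -> target ignites at step 5
Step 6: cell (1,3)='.' (+2 fires, +3 burnt)
Step 7: cell (1,3)='.' (+1 fires, +2 burnt)
Step 8: cell (1,3)='.' (+0 fires, +1 burnt)
  fire out at step 8

5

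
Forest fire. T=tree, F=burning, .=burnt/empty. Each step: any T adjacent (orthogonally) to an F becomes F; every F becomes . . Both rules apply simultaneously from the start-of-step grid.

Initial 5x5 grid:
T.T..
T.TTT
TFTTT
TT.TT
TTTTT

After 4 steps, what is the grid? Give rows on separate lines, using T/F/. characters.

Step 1: 3 trees catch fire, 1 burn out
  T.T..
  T.TTT
  F.FTT
  TF.TT
  TTTTT
Step 2: 5 trees catch fire, 3 burn out
  T.T..
  F.FTT
  ...FT
  F..TT
  TFTTT
Step 3: 7 trees catch fire, 5 burn out
  F.F..
  ...FT
  ....F
  ...FT
  F.FTT
Step 4: 3 trees catch fire, 7 burn out
  .....
  ....F
  .....
  ....F
  ...FT

.....
....F
.....
....F
...FT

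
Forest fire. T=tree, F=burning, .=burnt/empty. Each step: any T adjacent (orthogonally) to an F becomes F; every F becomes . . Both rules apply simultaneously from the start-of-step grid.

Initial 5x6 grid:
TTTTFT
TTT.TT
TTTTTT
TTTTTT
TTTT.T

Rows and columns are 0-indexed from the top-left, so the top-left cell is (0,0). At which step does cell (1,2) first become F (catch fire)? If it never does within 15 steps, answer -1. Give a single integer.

Step 1: cell (1,2)='T' (+3 fires, +1 burnt)
Step 2: cell (1,2)='T' (+3 fires, +3 burnt)
Step 3: cell (1,2)='F' (+5 fires, +3 burnt)
  -> target ignites at step 3
Step 4: cell (1,2)='.' (+5 fires, +5 burnt)
Step 5: cell (1,2)='.' (+5 fires, +5 burnt)
Step 6: cell (1,2)='.' (+3 fires, +5 burnt)
Step 7: cell (1,2)='.' (+2 fires, +3 burnt)
Step 8: cell (1,2)='.' (+1 fires, +2 burnt)
Step 9: cell (1,2)='.' (+0 fires, +1 burnt)
  fire out at step 9

3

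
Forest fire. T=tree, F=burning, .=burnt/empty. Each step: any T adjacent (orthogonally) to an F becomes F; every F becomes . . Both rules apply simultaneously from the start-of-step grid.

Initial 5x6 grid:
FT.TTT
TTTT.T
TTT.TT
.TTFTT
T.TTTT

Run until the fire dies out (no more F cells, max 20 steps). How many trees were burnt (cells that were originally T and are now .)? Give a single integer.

Step 1: +5 fires, +2 burnt (F count now 5)
Step 2: +8 fires, +5 burnt (F count now 8)
Step 3: +4 fires, +8 burnt (F count now 4)
Step 4: +2 fires, +4 burnt (F count now 2)
Step 5: +2 fires, +2 burnt (F count now 2)
Step 6: +1 fires, +2 burnt (F count now 1)
Step 7: +0 fires, +1 burnt (F count now 0)
Fire out after step 7
Initially T: 23, now '.': 29
Total burnt (originally-T cells now '.'): 22

Answer: 22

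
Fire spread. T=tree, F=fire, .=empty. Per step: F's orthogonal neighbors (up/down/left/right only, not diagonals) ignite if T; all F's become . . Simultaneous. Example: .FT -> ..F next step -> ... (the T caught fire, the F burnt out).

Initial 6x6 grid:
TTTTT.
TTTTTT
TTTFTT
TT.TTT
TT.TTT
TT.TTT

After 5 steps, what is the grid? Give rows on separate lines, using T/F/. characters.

Step 1: 4 trees catch fire, 1 burn out
  TTTTT.
  TTTFTT
  TTF.FT
  TT.FTT
  TT.TTT
  TT.TTT
Step 2: 7 trees catch fire, 4 burn out
  TTTFT.
  TTF.FT
  TF...F
  TT..FT
  TT.FTT
  TT.TTT
Step 3: 9 trees catch fire, 7 burn out
  TTF.F.
  TF...F
  F.....
  TF...F
  TT..FT
  TT.FTT
Step 4: 6 trees catch fire, 9 burn out
  TF....
  F.....
  ......
  F.....
  TF...F
  TT..FT
Step 5: 4 trees catch fire, 6 burn out
  F.....
  ......
  ......
  ......
  F.....
  TF...F

F.....
......
......
......
F.....
TF...F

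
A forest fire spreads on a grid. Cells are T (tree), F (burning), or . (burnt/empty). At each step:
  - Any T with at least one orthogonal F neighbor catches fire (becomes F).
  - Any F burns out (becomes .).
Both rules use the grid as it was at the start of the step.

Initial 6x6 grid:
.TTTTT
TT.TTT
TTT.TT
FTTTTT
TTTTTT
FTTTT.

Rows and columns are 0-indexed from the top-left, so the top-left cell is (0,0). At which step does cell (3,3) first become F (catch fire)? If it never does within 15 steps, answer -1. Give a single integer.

Step 1: cell (3,3)='T' (+4 fires, +2 burnt)
Step 2: cell (3,3)='T' (+5 fires, +4 burnt)
Step 3: cell (3,3)='F' (+5 fires, +5 burnt)
  -> target ignites at step 3
Step 4: cell (3,3)='.' (+4 fires, +5 burnt)
Step 5: cell (3,3)='.' (+4 fires, +4 burnt)
Step 6: cell (3,3)='.' (+4 fires, +4 burnt)
Step 7: cell (3,3)='.' (+3 fires, +4 burnt)
Step 8: cell (3,3)='.' (+1 fires, +3 burnt)
Step 9: cell (3,3)='.' (+0 fires, +1 burnt)
  fire out at step 9

3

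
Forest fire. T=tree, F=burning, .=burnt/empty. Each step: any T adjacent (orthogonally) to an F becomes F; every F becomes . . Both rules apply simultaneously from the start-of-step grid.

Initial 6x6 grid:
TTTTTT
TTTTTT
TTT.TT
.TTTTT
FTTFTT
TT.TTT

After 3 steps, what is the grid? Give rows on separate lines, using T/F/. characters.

Step 1: 6 trees catch fire, 2 burn out
  TTTTTT
  TTTTTT
  TTT.TT
  .TTFTT
  .FF.FT
  FT.FTT
Step 2: 6 trees catch fire, 6 burn out
  TTTTTT
  TTTTTT
  TTT.TT
  .FF.FT
  .....F
  .F..FT
Step 3: 5 trees catch fire, 6 burn out
  TTTTTT
  TTTTTT
  TFF.FT
  .....F
  ......
  .....F

TTTTTT
TTTTTT
TFF.FT
.....F
......
.....F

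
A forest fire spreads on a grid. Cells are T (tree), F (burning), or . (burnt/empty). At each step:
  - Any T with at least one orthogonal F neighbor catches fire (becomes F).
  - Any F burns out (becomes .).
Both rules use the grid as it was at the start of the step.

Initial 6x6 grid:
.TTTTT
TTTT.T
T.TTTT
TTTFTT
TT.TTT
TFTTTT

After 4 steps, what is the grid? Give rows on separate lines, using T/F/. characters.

Step 1: 7 trees catch fire, 2 burn out
  .TTTTT
  TTTT.T
  T.TFTT
  TTF.FT
  TF.FTT
  F.FTTT
Step 2: 8 trees catch fire, 7 burn out
  .TTTTT
  TTTF.T
  T.F.FT
  TF...F
  F...FT
  ...FTT
Step 3: 6 trees catch fire, 8 burn out
  .TTFTT
  TTF..T
  T....F
  F.....
  .....F
  ....FT
Step 4: 6 trees catch fire, 6 burn out
  .TF.FT
  TF...F
  F.....
  ......
  ......
  .....F

.TF.FT
TF...F
F.....
......
......
.....F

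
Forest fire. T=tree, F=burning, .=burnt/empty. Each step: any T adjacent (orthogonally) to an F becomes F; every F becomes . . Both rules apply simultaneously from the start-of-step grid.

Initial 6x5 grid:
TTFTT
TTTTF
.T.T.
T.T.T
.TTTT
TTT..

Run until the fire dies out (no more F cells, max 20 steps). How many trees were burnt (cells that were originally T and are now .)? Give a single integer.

Answer: 10

Derivation:
Step 1: +5 fires, +2 burnt (F count now 5)
Step 2: +3 fires, +5 burnt (F count now 3)
Step 3: +2 fires, +3 burnt (F count now 2)
Step 4: +0 fires, +2 burnt (F count now 0)
Fire out after step 4
Initially T: 20, now '.': 20
Total burnt (originally-T cells now '.'): 10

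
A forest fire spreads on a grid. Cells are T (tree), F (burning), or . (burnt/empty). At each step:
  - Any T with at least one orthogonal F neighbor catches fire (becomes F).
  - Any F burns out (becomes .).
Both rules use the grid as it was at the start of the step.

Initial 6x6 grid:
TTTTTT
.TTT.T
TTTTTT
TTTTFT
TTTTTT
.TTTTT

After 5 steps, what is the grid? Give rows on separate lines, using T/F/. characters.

Step 1: 4 trees catch fire, 1 burn out
  TTTTTT
  .TTT.T
  TTTTFT
  TTTF.F
  TTTTFT
  .TTTTT
Step 2: 6 trees catch fire, 4 burn out
  TTTTTT
  .TTT.T
  TTTF.F
  TTF...
  TTTF.F
  .TTTFT
Step 3: 7 trees catch fire, 6 burn out
  TTTTTT
  .TTF.F
  TTF...
  TF....
  TTF...
  .TTF.F
Step 4: 7 trees catch fire, 7 burn out
  TTTFTF
  .TF...
  TF....
  F.....
  TF....
  .TF...
Step 5: 6 trees catch fire, 7 burn out
  TTF.F.
  .F....
  F.....
  ......
  F.....
  .F....

TTF.F.
.F....
F.....
......
F.....
.F....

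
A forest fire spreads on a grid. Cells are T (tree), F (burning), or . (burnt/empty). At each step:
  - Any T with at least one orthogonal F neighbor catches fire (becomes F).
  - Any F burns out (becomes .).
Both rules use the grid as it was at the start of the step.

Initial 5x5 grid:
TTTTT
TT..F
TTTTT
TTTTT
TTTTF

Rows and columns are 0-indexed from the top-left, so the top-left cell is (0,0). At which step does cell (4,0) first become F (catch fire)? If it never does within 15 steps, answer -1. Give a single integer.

Step 1: cell (4,0)='T' (+4 fires, +2 burnt)
Step 2: cell (4,0)='T' (+4 fires, +4 burnt)
Step 3: cell (4,0)='T' (+4 fires, +4 burnt)
Step 4: cell (4,0)='F' (+4 fires, +4 burnt)
  -> target ignites at step 4
Step 5: cell (4,0)='.' (+4 fires, +4 burnt)
Step 6: cell (4,0)='.' (+1 fires, +4 burnt)
Step 7: cell (4,0)='.' (+0 fires, +1 burnt)
  fire out at step 7

4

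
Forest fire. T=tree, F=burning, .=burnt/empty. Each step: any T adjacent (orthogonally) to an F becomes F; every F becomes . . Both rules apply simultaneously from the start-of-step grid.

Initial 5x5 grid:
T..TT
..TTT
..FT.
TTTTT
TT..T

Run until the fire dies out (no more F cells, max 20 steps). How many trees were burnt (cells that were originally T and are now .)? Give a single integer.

Step 1: +3 fires, +1 burnt (F count now 3)
Step 2: +3 fires, +3 burnt (F count now 3)
Step 3: +5 fires, +3 burnt (F count now 5)
Step 4: +3 fires, +5 burnt (F count now 3)
Step 5: +0 fires, +3 burnt (F count now 0)
Fire out after step 5
Initially T: 15, now '.': 24
Total burnt (originally-T cells now '.'): 14

Answer: 14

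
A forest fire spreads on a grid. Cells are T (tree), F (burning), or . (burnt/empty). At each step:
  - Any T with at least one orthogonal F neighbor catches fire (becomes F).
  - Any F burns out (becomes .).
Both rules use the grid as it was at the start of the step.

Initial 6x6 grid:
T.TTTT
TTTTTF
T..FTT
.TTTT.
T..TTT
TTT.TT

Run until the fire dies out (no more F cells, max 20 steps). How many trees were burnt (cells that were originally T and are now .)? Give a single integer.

Step 1: +6 fires, +2 burnt (F count now 6)
Step 2: +6 fires, +6 burnt (F count now 6)
Step 3: +4 fires, +6 burnt (F count now 4)
Step 4: +3 fires, +4 burnt (F count now 3)
Step 5: +3 fires, +3 burnt (F count now 3)
Step 6: +0 fires, +3 burnt (F count now 0)
Fire out after step 6
Initially T: 26, now '.': 32
Total burnt (originally-T cells now '.'): 22

Answer: 22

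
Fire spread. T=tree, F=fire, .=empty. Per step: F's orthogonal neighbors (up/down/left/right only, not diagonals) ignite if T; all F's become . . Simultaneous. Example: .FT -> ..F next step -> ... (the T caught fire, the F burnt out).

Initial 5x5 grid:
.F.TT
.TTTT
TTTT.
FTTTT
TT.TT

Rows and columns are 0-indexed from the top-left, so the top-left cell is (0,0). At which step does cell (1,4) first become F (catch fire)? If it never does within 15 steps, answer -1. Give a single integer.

Step 1: cell (1,4)='T' (+4 fires, +2 burnt)
Step 2: cell (1,4)='T' (+4 fires, +4 burnt)
Step 3: cell (1,4)='T' (+3 fires, +4 burnt)
Step 4: cell (1,4)='F' (+5 fires, +3 burnt)
  -> target ignites at step 4
Step 5: cell (1,4)='.' (+2 fires, +5 burnt)
Step 6: cell (1,4)='.' (+0 fires, +2 burnt)
  fire out at step 6

4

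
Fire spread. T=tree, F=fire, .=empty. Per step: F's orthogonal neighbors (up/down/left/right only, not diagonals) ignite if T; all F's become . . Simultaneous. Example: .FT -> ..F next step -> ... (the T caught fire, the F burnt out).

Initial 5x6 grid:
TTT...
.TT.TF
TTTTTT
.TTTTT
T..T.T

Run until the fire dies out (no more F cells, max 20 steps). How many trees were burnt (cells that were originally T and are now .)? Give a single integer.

Step 1: +2 fires, +1 burnt (F count now 2)
Step 2: +2 fires, +2 burnt (F count now 2)
Step 3: +3 fires, +2 burnt (F count now 3)
Step 4: +2 fires, +3 burnt (F count now 2)
Step 5: +4 fires, +2 burnt (F count now 4)
Step 6: +4 fires, +4 burnt (F count now 4)
Step 7: +1 fires, +4 burnt (F count now 1)
Step 8: +1 fires, +1 burnt (F count now 1)
Step 9: +0 fires, +1 burnt (F count now 0)
Fire out after step 9
Initially T: 20, now '.': 29
Total burnt (originally-T cells now '.'): 19

Answer: 19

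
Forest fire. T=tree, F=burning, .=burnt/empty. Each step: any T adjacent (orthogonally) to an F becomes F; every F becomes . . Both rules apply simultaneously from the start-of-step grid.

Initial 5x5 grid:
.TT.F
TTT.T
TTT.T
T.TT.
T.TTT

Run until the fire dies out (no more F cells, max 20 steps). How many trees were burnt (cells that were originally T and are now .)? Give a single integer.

Answer: 2

Derivation:
Step 1: +1 fires, +1 burnt (F count now 1)
Step 2: +1 fires, +1 burnt (F count now 1)
Step 3: +0 fires, +1 burnt (F count now 0)
Fire out after step 3
Initially T: 17, now '.': 10
Total burnt (originally-T cells now '.'): 2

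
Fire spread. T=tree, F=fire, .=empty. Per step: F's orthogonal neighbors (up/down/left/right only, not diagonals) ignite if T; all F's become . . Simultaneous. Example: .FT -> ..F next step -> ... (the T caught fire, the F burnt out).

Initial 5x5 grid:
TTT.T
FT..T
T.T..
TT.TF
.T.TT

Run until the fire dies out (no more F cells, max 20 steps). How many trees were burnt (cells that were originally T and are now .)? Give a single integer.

Answer: 11

Derivation:
Step 1: +5 fires, +2 burnt (F count now 5)
Step 2: +3 fires, +5 burnt (F count now 3)
Step 3: +2 fires, +3 burnt (F count now 2)
Step 4: +1 fires, +2 burnt (F count now 1)
Step 5: +0 fires, +1 burnt (F count now 0)
Fire out after step 5
Initially T: 14, now '.': 22
Total burnt (originally-T cells now '.'): 11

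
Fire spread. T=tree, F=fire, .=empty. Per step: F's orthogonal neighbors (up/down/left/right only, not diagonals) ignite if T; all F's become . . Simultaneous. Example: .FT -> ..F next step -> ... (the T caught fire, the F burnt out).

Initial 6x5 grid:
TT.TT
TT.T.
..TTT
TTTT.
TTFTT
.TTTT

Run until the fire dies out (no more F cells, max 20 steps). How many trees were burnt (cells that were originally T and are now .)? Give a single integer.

Step 1: +4 fires, +1 burnt (F count now 4)
Step 2: +7 fires, +4 burnt (F count now 7)
Step 3: +3 fires, +7 burnt (F count now 3)
Step 4: +2 fires, +3 burnt (F count now 2)
Step 5: +1 fires, +2 burnt (F count now 1)
Step 6: +1 fires, +1 burnt (F count now 1)
Step 7: +0 fires, +1 burnt (F count now 0)
Fire out after step 7
Initially T: 22, now '.': 26
Total burnt (originally-T cells now '.'): 18

Answer: 18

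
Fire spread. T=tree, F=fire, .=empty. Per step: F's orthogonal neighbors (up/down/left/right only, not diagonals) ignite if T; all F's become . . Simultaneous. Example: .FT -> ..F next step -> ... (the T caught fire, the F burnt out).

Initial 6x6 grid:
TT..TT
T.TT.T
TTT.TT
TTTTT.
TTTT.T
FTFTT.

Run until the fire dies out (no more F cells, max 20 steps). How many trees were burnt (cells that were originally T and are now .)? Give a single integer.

Step 1: +4 fires, +2 burnt (F count now 4)
Step 2: +5 fires, +4 burnt (F count now 5)
Step 3: +4 fires, +5 burnt (F count now 4)
Step 4: +4 fires, +4 burnt (F count now 4)
Step 5: +3 fires, +4 burnt (F count now 3)
Step 6: +2 fires, +3 burnt (F count now 2)
Step 7: +1 fires, +2 burnt (F count now 1)
Step 8: +1 fires, +1 burnt (F count now 1)
Step 9: +1 fires, +1 burnt (F count now 1)
Step 10: +0 fires, +1 burnt (F count now 0)
Fire out after step 10
Initially T: 26, now '.': 35
Total burnt (originally-T cells now '.'): 25

Answer: 25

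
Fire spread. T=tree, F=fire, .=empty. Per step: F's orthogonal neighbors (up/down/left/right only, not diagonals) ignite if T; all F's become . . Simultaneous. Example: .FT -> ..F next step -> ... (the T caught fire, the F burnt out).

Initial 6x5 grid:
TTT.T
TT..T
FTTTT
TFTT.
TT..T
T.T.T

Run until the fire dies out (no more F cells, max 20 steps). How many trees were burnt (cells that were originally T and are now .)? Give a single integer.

Answer: 17

Derivation:
Step 1: +5 fires, +2 burnt (F count now 5)
Step 2: +5 fires, +5 burnt (F count now 5)
Step 3: +3 fires, +5 burnt (F count now 3)
Step 4: +2 fires, +3 burnt (F count now 2)
Step 5: +1 fires, +2 burnt (F count now 1)
Step 6: +1 fires, +1 burnt (F count now 1)
Step 7: +0 fires, +1 burnt (F count now 0)
Fire out after step 7
Initially T: 20, now '.': 27
Total burnt (originally-T cells now '.'): 17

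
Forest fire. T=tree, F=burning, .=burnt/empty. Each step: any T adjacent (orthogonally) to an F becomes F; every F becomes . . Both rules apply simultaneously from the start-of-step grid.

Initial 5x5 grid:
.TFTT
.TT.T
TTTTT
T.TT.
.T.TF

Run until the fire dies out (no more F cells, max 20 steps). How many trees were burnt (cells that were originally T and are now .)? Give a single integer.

Answer: 15

Derivation:
Step 1: +4 fires, +2 burnt (F count now 4)
Step 2: +4 fires, +4 burnt (F count now 4)
Step 3: +4 fires, +4 burnt (F count now 4)
Step 4: +2 fires, +4 burnt (F count now 2)
Step 5: +1 fires, +2 burnt (F count now 1)
Step 6: +0 fires, +1 burnt (F count now 0)
Fire out after step 6
Initially T: 16, now '.': 24
Total burnt (originally-T cells now '.'): 15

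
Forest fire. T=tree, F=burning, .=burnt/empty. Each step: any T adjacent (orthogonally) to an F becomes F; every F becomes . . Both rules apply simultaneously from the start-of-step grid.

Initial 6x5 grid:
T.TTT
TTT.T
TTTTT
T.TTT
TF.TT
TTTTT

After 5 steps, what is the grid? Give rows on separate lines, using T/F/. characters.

Step 1: 2 trees catch fire, 1 burn out
  T.TTT
  TTT.T
  TTTTT
  T.TTT
  F..TT
  TFTTT
Step 2: 3 trees catch fire, 2 burn out
  T.TTT
  TTT.T
  TTTTT
  F.TTT
  ...TT
  F.FTT
Step 3: 2 trees catch fire, 3 burn out
  T.TTT
  TTT.T
  FTTTT
  ..TTT
  ...TT
  ...FT
Step 4: 4 trees catch fire, 2 burn out
  T.TTT
  FTT.T
  .FTTT
  ..TTT
  ...FT
  ....F
Step 5: 5 trees catch fire, 4 burn out
  F.TTT
  .FT.T
  ..FTT
  ..TFT
  ....F
  .....

F.TTT
.FT.T
..FTT
..TFT
....F
.....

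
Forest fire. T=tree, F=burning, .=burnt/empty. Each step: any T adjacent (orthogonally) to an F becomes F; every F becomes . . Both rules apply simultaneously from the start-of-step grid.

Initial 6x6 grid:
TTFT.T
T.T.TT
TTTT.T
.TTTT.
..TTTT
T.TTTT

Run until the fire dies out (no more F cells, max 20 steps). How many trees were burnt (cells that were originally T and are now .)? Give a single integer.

Answer: 21

Derivation:
Step 1: +3 fires, +1 burnt (F count now 3)
Step 2: +2 fires, +3 burnt (F count now 2)
Step 3: +4 fires, +2 burnt (F count now 4)
Step 4: +4 fires, +4 burnt (F count now 4)
Step 5: +3 fires, +4 burnt (F count now 3)
Step 6: +2 fires, +3 burnt (F count now 2)
Step 7: +2 fires, +2 burnt (F count now 2)
Step 8: +1 fires, +2 burnt (F count now 1)
Step 9: +0 fires, +1 burnt (F count now 0)
Fire out after step 9
Initially T: 26, now '.': 31
Total burnt (originally-T cells now '.'): 21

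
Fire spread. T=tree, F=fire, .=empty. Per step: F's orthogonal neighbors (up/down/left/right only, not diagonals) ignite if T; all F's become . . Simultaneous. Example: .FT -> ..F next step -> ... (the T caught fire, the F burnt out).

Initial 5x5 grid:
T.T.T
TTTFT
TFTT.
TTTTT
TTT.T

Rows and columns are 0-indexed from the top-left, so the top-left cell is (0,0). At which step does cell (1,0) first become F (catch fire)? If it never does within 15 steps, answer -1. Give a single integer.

Step 1: cell (1,0)='T' (+7 fires, +2 burnt)
Step 2: cell (1,0)='F' (+7 fires, +7 burnt)
  -> target ignites at step 2
Step 3: cell (1,0)='.' (+4 fires, +7 burnt)
Step 4: cell (1,0)='.' (+1 fires, +4 burnt)
Step 5: cell (1,0)='.' (+0 fires, +1 burnt)
  fire out at step 5

2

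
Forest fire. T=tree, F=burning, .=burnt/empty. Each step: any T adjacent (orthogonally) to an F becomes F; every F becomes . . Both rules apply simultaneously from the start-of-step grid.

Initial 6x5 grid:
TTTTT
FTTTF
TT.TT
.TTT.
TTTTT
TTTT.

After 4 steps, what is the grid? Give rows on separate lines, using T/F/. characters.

Step 1: 6 trees catch fire, 2 burn out
  FTTTF
  .FTF.
  FT.TF
  .TTT.
  TTTTT
  TTTT.
Step 2: 5 trees catch fire, 6 burn out
  .FTF.
  ..F..
  .F.F.
  .TTT.
  TTTTT
  TTTT.
Step 3: 3 trees catch fire, 5 burn out
  ..F..
  .....
  .....
  .FTF.
  TTTTT
  TTTT.
Step 4: 3 trees catch fire, 3 burn out
  .....
  .....
  .....
  ..F..
  TFTFT
  TTTT.

.....
.....
.....
..F..
TFTFT
TTTT.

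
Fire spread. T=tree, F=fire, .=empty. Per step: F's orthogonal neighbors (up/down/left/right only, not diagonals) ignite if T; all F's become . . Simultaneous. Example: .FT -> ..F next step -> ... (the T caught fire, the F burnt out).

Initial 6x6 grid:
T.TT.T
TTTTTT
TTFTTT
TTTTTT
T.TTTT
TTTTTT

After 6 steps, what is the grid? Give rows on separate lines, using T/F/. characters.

Step 1: 4 trees catch fire, 1 burn out
  T.TT.T
  TTFTTT
  TF.FTT
  TTFTTT
  T.TTTT
  TTTTTT
Step 2: 8 trees catch fire, 4 burn out
  T.FT.T
  TF.FTT
  F...FT
  TF.FTT
  T.FTTT
  TTTTTT
Step 3: 8 trees catch fire, 8 burn out
  T..F.T
  F...FT
  .....F
  F...FT
  T..FTT
  TTFTTT
Step 4: 7 trees catch fire, 8 burn out
  F....T
  .....F
  ......
  .....F
  F...FT
  TF.FTT
Step 5: 4 trees catch fire, 7 burn out
  .....F
  ......
  ......
  ......
  .....F
  F...FT
Step 6: 1 trees catch fire, 4 burn out
  ......
  ......
  ......
  ......
  ......
  .....F

......
......
......
......
......
.....F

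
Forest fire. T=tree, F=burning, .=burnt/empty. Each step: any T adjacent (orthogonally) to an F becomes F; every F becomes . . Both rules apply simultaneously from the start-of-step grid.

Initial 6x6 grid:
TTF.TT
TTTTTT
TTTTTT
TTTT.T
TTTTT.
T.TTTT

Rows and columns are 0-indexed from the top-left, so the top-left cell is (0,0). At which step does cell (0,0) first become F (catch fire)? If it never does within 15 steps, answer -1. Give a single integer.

Step 1: cell (0,0)='T' (+2 fires, +1 burnt)
Step 2: cell (0,0)='F' (+4 fires, +2 burnt)
  -> target ignites at step 2
Step 3: cell (0,0)='.' (+5 fires, +4 burnt)
Step 4: cell (0,0)='.' (+7 fires, +5 burnt)
Step 5: cell (0,0)='.' (+6 fires, +7 burnt)
Step 6: cell (0,0)='.' (+4 fires, +6 burnt)
Step 7: cell (0,0)='.' (+2 fires, +4 burnt)
Step 8: cell (0,0)='.' (+1 fires, +2 burnt)
Step 9: cell (0,0)='.' (+0 fires, +1 burnt)
  fire out at step 9

2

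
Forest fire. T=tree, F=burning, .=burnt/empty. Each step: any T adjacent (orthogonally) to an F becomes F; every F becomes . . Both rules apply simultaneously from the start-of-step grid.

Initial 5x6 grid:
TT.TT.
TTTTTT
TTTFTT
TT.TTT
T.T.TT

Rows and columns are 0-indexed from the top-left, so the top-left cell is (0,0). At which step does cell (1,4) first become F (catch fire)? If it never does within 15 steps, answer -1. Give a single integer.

Step 1: cell (1,4)='T' (+4 fires, +1 burnt)
Step 2: cell (1,4)='F' (+6 fires, +4 burnt)
  -> target ignites at step 2
Step 3: cell (1,4)='.' (+7 fires, +6 burnt)
Step 4: cell (1,4)='.' (+4 fires, +7 burnt)
Step 5: cell (1,4)='.' (+2 fires, +4 burnt)
Step 6: cell (1,4)='.' (+0 fires, +2 burnt)
  fire out at step 6

2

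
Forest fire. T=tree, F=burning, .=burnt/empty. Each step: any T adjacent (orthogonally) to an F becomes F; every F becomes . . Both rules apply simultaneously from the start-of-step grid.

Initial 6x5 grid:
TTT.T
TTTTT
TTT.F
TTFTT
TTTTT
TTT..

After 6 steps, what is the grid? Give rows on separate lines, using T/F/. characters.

Step 1: 6 trees catch fire, 2 burn out
  TTT.T
  TTTTF
  TTF..
  TF.FF
  TTFTT
  TTT..
Step 2: 9 trees catch fire, 6 burn out
  TTT.F
  TTFF.
  TF...
  F....
  TF.FF
  TTF..
Step 3: 5 trees catch fire, 9 burn out
  TTF..
  TF...
  F....
  .....
  F....
  TF...
Step 4: 3 trees catch fire, 5 burn out
  TF...
  F....
  .....
  .....
  .....
  F....
Step 5: 1 trees catch fire, 3 burn out
  F....
  .....
  .....
  .....
  .....
  .....
Step 6: 0 trees catch fire, 1 burn out
  .....
  .....
  .....
  .....
  .....
  .....

.....
.....
.....
.....
.....
.....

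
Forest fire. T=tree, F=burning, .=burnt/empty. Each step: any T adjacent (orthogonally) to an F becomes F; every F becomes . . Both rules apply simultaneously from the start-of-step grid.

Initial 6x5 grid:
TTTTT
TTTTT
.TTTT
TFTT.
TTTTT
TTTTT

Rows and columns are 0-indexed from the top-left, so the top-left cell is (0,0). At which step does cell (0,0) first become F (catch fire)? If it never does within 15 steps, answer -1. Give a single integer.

Step 1: cell (0,0)='T' (+4 fires, +1 burnt)
Step 2: cell (0,0)='T' (+6 fires, +4 burnt)
Step 3: cell (0,0)='T' (+7 fires, +6 burnt)
Step 4: cell (0,0)='F' (+6 fires, +7 burnt)
  -> target ignites at step 4
Step 5: cell (0,0)='.' (+3 fires, +6 burnt)
Step 6: cell (0,0)='.' (+1 fires, +3 burnt)
Step 7: cell (0,0)='.' (+0 fires, +1 burnt)
  fire out at step 7

4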